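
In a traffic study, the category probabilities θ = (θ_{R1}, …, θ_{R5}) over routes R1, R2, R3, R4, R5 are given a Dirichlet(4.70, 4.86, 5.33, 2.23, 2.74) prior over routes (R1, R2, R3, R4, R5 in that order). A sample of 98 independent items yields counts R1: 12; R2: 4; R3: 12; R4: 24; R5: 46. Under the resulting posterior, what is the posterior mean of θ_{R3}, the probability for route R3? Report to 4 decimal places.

0.1470

The Dirichlet prior is conjugate to the Multinomial likelihood: each posterior αⱼ = prior αⱼ + observed count nⱼ.
Posterior concentration: (16.70, 8.86, 17.33, 26.23, 48.74), total = 117.86.
E[θ_{R3}|data] = α_{R3}/Σα = 17.33/117.86 = 0.1470.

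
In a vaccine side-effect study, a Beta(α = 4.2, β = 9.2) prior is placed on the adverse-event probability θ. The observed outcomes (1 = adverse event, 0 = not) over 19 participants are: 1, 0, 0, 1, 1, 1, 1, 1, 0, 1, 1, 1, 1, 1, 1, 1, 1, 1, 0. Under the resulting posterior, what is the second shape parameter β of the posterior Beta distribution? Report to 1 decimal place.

The Beta prior is conjugate to a Binomial/Bernoulli likelihood; the update adds successes to α and failures to β.
Posterior: Beta(α+k, β+n−k) = Beta(4.2+15, 9.2+4) = Beta(19.2, 13.2).
Posterior β = 13.2.

13.2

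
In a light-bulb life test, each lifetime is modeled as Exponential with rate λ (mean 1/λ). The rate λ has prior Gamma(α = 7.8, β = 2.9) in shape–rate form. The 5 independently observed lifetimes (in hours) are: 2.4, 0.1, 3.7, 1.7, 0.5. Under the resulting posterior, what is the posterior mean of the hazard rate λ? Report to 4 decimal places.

With a Gamma(shape α, rate β) prior on the exponential rate λ, the posterior after n observations with total T = Σxᵢ is Gamma(α+n, β+T).
Sum of observations T = 8.4 hours; n = 5.
Posterior: Gamma(7.8+5, 2.9+8.4) = Gamma(12.8, 11.3).
Posterior mean of λ = α/β = 12.8/11.3 = 1.1327.

1.1327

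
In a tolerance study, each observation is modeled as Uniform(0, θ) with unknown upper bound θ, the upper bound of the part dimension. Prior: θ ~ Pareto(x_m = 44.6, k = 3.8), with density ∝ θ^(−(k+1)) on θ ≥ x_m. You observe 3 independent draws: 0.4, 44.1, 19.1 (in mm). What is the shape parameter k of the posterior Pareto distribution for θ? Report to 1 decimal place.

6.8

A Pareto(scale x_m, shape k) prior on the upper bound θ of Uniform(0, θ) is conjugate: posterior is Pareto(max(x_m, max xᵢ), k + n).
Sample maximum = 44.1; prior scale x_m = 44.6 → posterior scale = max = 44.6.
Posterior shape = 3.8 + 3 = 6.8.
Posterior shape k = 6.8.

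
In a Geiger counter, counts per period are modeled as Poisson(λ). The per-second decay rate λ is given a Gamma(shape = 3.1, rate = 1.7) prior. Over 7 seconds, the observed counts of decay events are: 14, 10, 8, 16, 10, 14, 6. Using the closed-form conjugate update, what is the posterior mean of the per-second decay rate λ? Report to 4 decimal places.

9.3218

With a Gamma(shape α, rate β) prior, the Poisson likelihood is conjugate: the posterior is Gamma(α + ΣXᵢ, β + n).
Sum of counts S = 78 over n = 7 seconds.
Posterior: Gamma(α+S, β+n) = Gamma(3.1+78, 1.7+7) = Gamma(81.1, 8.7).
Posterior mean = α/β = 81.1/8.7 = 9.3218.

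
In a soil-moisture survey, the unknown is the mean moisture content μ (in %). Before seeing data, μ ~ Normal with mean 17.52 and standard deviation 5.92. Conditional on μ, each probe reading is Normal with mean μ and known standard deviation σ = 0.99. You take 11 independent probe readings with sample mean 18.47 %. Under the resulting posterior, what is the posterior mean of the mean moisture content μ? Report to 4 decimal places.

For Normal data with known variance σ², a Normal(μ₀, σ₀²) prior on μ is conjugate. Posterior precision = 1/σ₀² + n/σ²; posterior mean is the precision-weighted average of μ₀ and x̄.
n·x̄ = 11·18.47 = 203.17.
σ₀² = 5.92² = 35.0464, σ² = 0.99² = 0.9801; σ² + n·σ₀² = 0.9801 + 11·35.0464 = 386.4905.
Posterior mean = (μ₀/σ₀² + n·x̄/σ²)/(1/σ₀² + n/σ²) = (σ²·μ₀ + σ₀²·n·x̄)/(σ² + n·σ₀²) = (0.9801·17.52 + 35.0464·203.17)/386.4905 = 7137.54844/386.4905 = 18.4676.

18.4676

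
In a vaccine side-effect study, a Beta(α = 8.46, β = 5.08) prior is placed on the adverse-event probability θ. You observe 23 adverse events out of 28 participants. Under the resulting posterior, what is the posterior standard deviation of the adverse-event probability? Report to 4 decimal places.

The Beta prior is conjugate to a Binomial/Bernoulli likelihood; the update adds successes to α and failures to β.
Posterior: Beta(α+k, β+n−k) = Beta(8.46+23, 5.08+5) = Beta(31.46, 10.08).
Var = αβ/((α+β)²(α+β+1)) = 31.46·10.08/(41.54²·42.54) = 0.00432005; SD = √0.00432005 = 0.0657.

0.0657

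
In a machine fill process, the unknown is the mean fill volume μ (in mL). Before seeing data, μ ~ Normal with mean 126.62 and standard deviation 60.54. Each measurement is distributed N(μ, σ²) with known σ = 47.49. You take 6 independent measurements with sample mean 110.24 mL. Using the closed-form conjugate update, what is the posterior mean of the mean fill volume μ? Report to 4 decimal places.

111.7636

For Normal data with known variance σ², a Normal(μ₀, σ₀²) prior on μ is conjugate. Posterior precision = 1/σ₀² + n/σ²; posterior mean is the precision-weighted average of μ₀ and x̄.
n·x̄ = 6·110.24 = 661.44.
σ₀² = 60.54² = 3665.0916, σ² = 47.49² = 2255.3001; σ² + n·σ₀² = 2255.3001 + 6·3665.0916 = 24245.8497.
Posterior mean = (μ₀/σ₀² + n·x̄/σ²)/(1/σ₀² + n/σ²) = (σ²·μ₀ + σ₀²·n·x̄)/(σ² + n·σ₀²) = (2255.3001·126.62 + 3665.0916·661.44)/24245.8497 = 2709804.286566/24245.8497 = 111.7636.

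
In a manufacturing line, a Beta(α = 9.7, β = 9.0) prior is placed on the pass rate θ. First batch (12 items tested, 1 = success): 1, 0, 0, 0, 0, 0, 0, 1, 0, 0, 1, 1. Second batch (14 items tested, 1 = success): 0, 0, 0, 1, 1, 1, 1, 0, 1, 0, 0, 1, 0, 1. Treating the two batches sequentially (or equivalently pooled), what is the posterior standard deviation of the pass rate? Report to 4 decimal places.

The Beta prior is conjugate to a Binomial/Bernoulli likelihood; the update adds successes to α and failures to β.
After batch 1: Beta(9.7+4, 9.0+8) = Beta(13.7, 17.0).
After batch 2: Beta(13.7+7, 17.0+7) = Beta(20.7, 24.0).
Var = αβ/((α+β)²(α+β+1)) = 20.7·24.0/(44.7²·45.7) = 0.00544064; SD = √0.00544064 = 0.0738.

0.0738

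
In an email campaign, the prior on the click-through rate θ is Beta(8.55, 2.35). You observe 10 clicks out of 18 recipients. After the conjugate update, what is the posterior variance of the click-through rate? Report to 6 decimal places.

0.007688

The Beta prior is conjugate to a Binomial/Bernoulli likelihood; the update adds successes to α and failures to β.
Posterior: Beta(α+k, β+n−k) = Beta(8.55+10, 2.35+8) = Beta(18.55, 10.35).
Var = αβ/((α+β)²(α+β+1)) = 18.55·10.35/(28.90²·29.90) = 0.007688.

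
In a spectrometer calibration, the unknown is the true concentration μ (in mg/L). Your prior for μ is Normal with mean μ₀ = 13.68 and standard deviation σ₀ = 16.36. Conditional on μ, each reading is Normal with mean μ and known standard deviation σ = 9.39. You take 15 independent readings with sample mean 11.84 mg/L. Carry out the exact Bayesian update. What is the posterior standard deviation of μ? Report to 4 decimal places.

2.3983

For Normal data with known variance σ², a Normal(μ₀, σ₀²) prior on μ is conjugate. Posterior precision = 1/σ₀² + n/σ²; posterior mean is the precision-weighted average of μ₀ and x̄.
σ₀² = 16.36² = 267.6496, σ² = 9.39² = 88.1721; σ² + n·σ₀² = 88.1721 + 15·267.6496 = 4102.9161.
Posterior precision = 1/σ₀² + n/σ² = 1/267.6496 + 15/88.1721 = (σ² + n·σ₀²)/(σ₀²σ²) = 4102.9161/(267.6496·88.1721); posterior variance σₙ² = σ₀²σ²/(σ² + n·σ₀²) = 267.6496·88.1721/4102.9161 = 5.751818.
Posterior SD = √σₙ² = √(267.6496·88.1721/4102.9161) = 2.3983.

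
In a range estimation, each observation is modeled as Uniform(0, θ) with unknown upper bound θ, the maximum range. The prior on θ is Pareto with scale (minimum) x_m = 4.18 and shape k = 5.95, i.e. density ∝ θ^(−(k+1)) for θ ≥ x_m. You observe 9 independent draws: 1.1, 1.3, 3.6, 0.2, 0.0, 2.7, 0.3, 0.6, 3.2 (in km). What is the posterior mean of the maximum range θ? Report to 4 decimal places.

A Pareto(scale x_m, shape k) prior on the upper bound θ of Uniform(0, θ) is conjugate: posterior is Pareto(max(x_m, max xᵢ), k + n).
Sample maximum = 3.6; prior scale x_m = 4.18 → posterior scale = max = 4.18.
Posterior shape = 5.95 + 9 = 14.95.
E[θ|data] = k·x_m/(k−1) = 14.95·4.18/13.95 = 4.4796.

4.4796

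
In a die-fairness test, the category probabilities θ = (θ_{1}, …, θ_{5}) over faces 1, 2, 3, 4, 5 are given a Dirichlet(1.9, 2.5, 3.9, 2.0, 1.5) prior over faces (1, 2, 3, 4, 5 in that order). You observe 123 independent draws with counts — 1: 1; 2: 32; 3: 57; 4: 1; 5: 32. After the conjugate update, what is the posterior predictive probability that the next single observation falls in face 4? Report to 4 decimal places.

The Dirichlet prior is conjugate to the Multinomial likelihood: each posterior αⱼ = prior αⱼ + observed count nⱼ.
Posterior concentration: (2.9, 34.5, 60.9, 3.0, 33.5), total = 134.8.
P(next = 4 | data) = α_{4}/Σα = 0.0223.

0.0223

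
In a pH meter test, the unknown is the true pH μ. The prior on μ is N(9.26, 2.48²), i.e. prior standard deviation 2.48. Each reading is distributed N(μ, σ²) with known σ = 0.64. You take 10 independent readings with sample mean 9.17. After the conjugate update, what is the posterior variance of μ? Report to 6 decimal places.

0.040689

For Normal data with known variance σ², a Normal(μ₀, σ₀²) prior on μ is conjugate. Posterior precision = 1/σ₀² + n/σ²; posterior mean is the precision-weighted average of μ₀ and x̄.
σ₀² = 2.48² = 6.1504, σ² = 0.64² = 0.4096; σ² + n·σ₀² = 0.4096 + 10·6.1504 = 61.9136.
Posterior precision = 1/σ₀² + n/σ² = 1/6.1504 + 10/0.4096 = (σ² + n·σ₀²)/(σ₀²σ²) = 61.9136/(6.1504·0.4096); posterior variance σₙ² = σ₀²σ²/(σ² + n·σ₀²) = 6.1504·0.4096/61.9136 = 0.040689.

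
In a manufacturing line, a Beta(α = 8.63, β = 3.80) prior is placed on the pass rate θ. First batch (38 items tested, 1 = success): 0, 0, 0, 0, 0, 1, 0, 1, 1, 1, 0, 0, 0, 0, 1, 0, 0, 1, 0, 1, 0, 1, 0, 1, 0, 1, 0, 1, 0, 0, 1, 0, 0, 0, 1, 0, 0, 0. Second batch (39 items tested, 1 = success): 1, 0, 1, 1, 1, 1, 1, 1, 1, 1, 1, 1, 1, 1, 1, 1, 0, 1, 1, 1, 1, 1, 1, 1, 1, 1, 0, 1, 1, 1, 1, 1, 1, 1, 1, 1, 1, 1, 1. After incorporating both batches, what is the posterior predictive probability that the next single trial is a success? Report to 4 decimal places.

0.6444

The Beta prior is conjugate to a Binomial/Bernoulli likelihood; the update adds successes to α and failures to β.
After batch 1: Beta(8.63+13, 3.80+25) = Beta(21.63, 28.80).
After batch 2: Beta(21.63+36, 28.80+3) = Beta(57.63, 31.80).
For a single future Bernoulli trial, P(success | data) = α/(α+β) = 0.6444.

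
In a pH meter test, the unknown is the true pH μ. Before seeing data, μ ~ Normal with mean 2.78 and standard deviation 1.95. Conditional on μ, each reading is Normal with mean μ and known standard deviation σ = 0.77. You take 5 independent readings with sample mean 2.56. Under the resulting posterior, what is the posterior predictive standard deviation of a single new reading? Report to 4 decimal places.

0.8414

For Normal data with known variance σ², a Normal(μ₀, σ₀²) prior on μ is conjugate. Posterior precision = 1/σ₀² + n/σ²; posterior mean is the precision-weighted average of μ₀ and x̄.
σ₀² = 1.95² = 3.8025, σ² = 0.77² = 0.5929; σ² + n·σ₀² = 0.5929 + 5·3.8025 = 19.6054.
Posterior precision = 1/σ₀² + n/σ² = 1/3.8025 + 5/0.5929 = (σ² + n·σ₀²)/(σ₀²σ²) = 19.6054/(3.8025·0.5929); posterior variance σₙ² = σ₀²σ²/(σ² + n·σ₀²) = 3.8025·0.5929/19.6054 = 0.114994.
Predictive variance for one new observation = σₙ² + σ² = 3.8025·0.5929/19.6054 + 0.5929 = σ²·(σ₀² + 19.6054)/19.6054 = 0.5929·23.4079/19.6054 = 0.707894; SD = √(0.5929·23.4079/19.6054) = 0.8414.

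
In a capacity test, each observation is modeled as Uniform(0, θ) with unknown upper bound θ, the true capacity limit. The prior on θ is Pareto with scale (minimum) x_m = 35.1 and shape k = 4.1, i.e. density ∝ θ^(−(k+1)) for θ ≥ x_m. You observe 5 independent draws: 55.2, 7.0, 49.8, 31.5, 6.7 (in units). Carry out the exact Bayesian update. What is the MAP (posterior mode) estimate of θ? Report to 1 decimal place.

A Pareto(scale x_m, shape k) prior on the upper bound θ of Uniform(0, θ) is conjugate: posterior is Pareto(max(x_m, max xᵢ), k + n).
Sample maximum = 55.2; prior scale x_m = 35.1 → posterior scale = max = 55.2.
Posterior shape = 4.1 + 5 = 9.1.
The Pareto density is decreasing on [x_m, ∞), so the mode is x_m = 55.2.

55.2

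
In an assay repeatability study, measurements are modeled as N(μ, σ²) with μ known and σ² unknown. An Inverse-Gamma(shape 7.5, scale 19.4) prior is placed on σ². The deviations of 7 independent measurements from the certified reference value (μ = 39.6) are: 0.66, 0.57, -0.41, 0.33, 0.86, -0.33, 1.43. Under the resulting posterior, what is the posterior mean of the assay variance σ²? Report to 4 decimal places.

2.1365

With known mean μ and an Inverse-Gamma(α, β) prior on σ², the Normal likelihood is conjugate: posterior is Inv-Gamma(α + n/2, β + Σ(xᵢ−μ)²/2).
Σ(xᵢ−μ)² = (0.66)² + (0.57)² + (-0.41)² + (0.33)² + (0.86)² + (-0.33)² + (1.43)² = 3.9309.
Posterior: Inv-Gamma(7.5 + 7/2, 19.4 + 3.9309/2) = Inv-Gamma(11.00, 21.36545).
E[σ²|data] = β/(α−1) = 21.36545/10.00 = 2.1365.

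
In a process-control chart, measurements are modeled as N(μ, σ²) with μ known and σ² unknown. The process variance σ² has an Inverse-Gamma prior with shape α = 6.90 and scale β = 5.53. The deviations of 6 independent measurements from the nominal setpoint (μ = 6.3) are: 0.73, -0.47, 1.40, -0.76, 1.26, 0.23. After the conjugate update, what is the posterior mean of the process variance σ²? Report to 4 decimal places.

0.8984

With known mean μ and an Inverse-Gamma(α, β) prior on σ², the Normal likelihood is conjugate: posterior is Inv-Gamma(α + n/2, β + Σ(xᵢ−μ)²/2).
Σ(xᵢ−μ)² = (0.73)² + (-0.47)² + (1.40)² + (-0.76)² + (1.26)² + (0.23)² = 4.9319.
Posterior: Inv-Gamma(6.90 + 6/2, 5.53 + 4.9319/2) = Inv-Gamma(9.90, 7.99595).
E[σ²|data] = β/(α−1) = 7.99595/8.90 = 0.8984.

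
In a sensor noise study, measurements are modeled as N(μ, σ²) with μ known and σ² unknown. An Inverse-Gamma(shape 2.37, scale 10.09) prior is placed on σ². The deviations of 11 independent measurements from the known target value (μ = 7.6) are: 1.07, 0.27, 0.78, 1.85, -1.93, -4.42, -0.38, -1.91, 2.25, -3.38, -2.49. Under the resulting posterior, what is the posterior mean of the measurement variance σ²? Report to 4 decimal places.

5.4709

With known mean μ and an Inverse-Gamma(α, β) prior on σ², the Normal likelihood is conjugate: posterior is Inv-Gamma(α + n/2, β + Σ(xᵢ−μ)²/2).
Σ(xᵢ−μ)² = (1.07)² + (0.27)² + (0.78)² + (1.85)² + (-1.93)² + (-4.42)² + (-0.38)² + (-1.91)² + (2.25)² + (-3.38)² + (-2.49)² = 54.9895.
Posterior: Inv-Gamma(2.37 + 11/2, 10.09 + 54.9895/2) = Inv-Gamma(7.87, 37.58475).
E[σ²|data] = β/(α−1) = 37.58475/6.87 = 5.4709.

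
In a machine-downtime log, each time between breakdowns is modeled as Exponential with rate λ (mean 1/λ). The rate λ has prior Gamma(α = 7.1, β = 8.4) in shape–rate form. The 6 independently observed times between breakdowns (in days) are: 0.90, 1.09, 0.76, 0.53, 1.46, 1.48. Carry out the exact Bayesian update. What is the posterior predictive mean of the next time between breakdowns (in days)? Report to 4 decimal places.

With a Gamma(shape α, rate β) prior on the exponential rate λ, the posterior after n observations with total T = Σxᵢ is Gamma(α+n, β+T).
Sum of observations T = 6.22 days; n = 6.
Posterior: Gamma(7.1+6, 8.4+6.22) = Gamma(13.1, 14.62).
The predictive distribution for the next observation is Lomax; its mean is β/(α−1) = 14.62/12.1 = 1.2083.

1.2083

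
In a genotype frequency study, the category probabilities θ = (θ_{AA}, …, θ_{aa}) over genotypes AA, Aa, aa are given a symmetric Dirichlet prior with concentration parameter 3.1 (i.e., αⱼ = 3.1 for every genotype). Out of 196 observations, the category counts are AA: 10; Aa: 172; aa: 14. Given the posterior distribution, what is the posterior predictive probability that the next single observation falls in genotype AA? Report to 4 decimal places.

The Dirichlet prior is conjugate to the Multinomial likelihood: each posterior αⱼ = prior αⱼ + observed count nⱼ.
Posterior concentration: (13.1, 175.1, 17.1), total = 205.3.
P(next = AA | data) = α_{AA}/Σα = 0.0638.

0.0638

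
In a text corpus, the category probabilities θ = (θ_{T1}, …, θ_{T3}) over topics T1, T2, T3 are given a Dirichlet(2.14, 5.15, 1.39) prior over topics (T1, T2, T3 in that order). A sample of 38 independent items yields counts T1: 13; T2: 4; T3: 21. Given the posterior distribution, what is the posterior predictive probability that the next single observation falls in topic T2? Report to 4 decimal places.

The Dirichlet prior is conjugate to the Multinomial likelihood: each posterior αⱼ = prior αⱼ + observed count nⱼ.
Posterior concentration: (15.14, 9.15, 22.39), total = 46.68.
P(next = T2 | data) = α_{T2}/Σα = 0.1960.

0.1960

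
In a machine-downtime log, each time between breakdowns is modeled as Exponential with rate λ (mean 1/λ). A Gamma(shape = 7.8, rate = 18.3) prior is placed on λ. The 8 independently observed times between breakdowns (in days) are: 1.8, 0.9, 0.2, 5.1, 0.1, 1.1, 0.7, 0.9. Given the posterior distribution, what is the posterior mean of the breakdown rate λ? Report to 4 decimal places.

With a Gamma(shape α, rate β) prior on the exponential rate λ, the posterior after n observations with total T = Σxᵢ is Gamma(α+n, β+T).
Sum of observations T = 10.8 days; n = 8.
Posterior: Gamma(7.8+8, 18.3+10.8) = Gamma(15.8, 29.1).
Posterior mean of λ = α/β = 15.8/29.1 = 0.5430.

0.5430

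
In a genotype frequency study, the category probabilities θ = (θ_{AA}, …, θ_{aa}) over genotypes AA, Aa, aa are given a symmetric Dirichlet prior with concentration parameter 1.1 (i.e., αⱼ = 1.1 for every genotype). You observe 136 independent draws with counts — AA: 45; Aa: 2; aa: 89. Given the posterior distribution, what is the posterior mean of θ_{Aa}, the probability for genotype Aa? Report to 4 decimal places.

0.0223

The Dirichlet prior is conjugate to the Multinomial likelihood: each posterior αⱼ = prior αⱼ + observed count nⱼ.
Posterior concentration: (46.1, 3.1, 90.1), total = 139.3.
E[θ_{Aa}|data] = α_{Aa}/Σα = 3.1/139.3 = 0.0223.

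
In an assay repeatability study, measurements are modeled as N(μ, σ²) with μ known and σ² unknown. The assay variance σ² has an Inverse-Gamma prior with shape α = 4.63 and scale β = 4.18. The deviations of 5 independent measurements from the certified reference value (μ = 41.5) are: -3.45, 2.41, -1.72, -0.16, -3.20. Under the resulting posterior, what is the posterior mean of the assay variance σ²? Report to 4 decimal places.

With known mean μ and an Inverse-Gamma(α, β) prior on σ², the Normal likelihood is conjugate: posterior is Inv-Gamma(α + n/2, β + Σ(xᵢ−μ)²/2).
Σ(xᵢ−μ)² = (-3.45)² + (2.41)² + (-1.72)² + (-0.16)² + (-3.20)² = 30.9346.
Posterior: Inv-Gamma(4.63 + 5/2, 4.18 + 30.9346/2) = Inv-Gamma(7.13, 19.64730).
E[σ²|data] = β/(α−1) = 19.64730/6.13 = 3.2051.

3.2051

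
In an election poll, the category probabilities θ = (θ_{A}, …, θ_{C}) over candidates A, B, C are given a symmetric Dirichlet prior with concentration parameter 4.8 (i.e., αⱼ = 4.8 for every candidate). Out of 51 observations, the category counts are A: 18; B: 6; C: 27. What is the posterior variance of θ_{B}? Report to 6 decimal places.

The Dirichlet prior is conjugate to the Multinomial likelihood: each posterior αⱼ = prior αⱼ + observed count nⱼ.
Posterior concentration: (22.8, 10.8, 31.8), total = 65.4.
Var[θ_j] = α_j(Σα−α_j)/((Σα)²(Σα+1)) = 10.8·54.6/(65.4²·66.4) = 0.002076.

0.002076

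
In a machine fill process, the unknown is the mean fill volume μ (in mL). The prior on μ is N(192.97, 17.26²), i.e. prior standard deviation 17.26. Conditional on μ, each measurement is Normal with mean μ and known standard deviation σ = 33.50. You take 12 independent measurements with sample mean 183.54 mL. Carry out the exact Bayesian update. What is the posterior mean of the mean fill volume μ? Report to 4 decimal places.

For Normal data with known variance σ², a Normal(μ₀, σ₀²) prior on μ is conjugate. Posterior precision = 1/σ₀² + n/σ²; posterior mean is the precision-weighted average of μ₀ and x̄.
n·x̄ = 12·183.54 = 2202.48.
σ₀² = 17.26² = 297.9076, σ² = 33.50² = 1122.25; σ² + n·σ₀² = 1122.25 + 12·297.9076 = 4697.1412.
Posterior mean = (μ₀/σ₀² + n·x̄/σ²)/(1/σ₀² + n/σ²) = (σ²·μ₀ + σ₀²·n·x̄)/(σ² + n·σ₀²) = (1122.25·192.97 + 297.9076·2202.48)/4697.1412 = 872696.113348/4697.1412 = 185.7930.

185.7930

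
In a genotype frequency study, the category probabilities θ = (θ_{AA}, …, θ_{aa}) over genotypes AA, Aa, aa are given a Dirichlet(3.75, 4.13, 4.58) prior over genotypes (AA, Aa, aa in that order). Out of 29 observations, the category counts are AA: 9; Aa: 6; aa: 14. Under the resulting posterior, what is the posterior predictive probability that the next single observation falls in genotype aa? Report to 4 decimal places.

The Dirichlet prior is conjugate to the Multinomial likelihood: each posterior αⱼ = prior αⱼ + observed count nⱼ.
Posterior concentration: (12.75, 10.13, 18.58), total = 41.46.
P(next = aa | data) = α_{aa}/Σα = 0.4481.

0.4481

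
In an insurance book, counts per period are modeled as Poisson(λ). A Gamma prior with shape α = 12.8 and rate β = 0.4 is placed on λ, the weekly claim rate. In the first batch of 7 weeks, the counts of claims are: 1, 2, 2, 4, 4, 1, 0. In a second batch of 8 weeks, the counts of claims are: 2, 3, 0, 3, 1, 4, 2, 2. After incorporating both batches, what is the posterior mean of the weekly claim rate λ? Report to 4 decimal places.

2.8442

With a Gamma(shape α, rate β) prior, the Poisson likelihood is conjugate: the posterior is Gamma(α + ΣXᵢ, β + n).
Batch 1: sum of counts S = 14 over n = 7 weeks.
After batch 1: Gamma(α+S, β+n) = Gamma(12.8+14, 0.4+7) = Gamma(26.8, 7.4).
Batch 2: sum of counts S = 17 over n = 8 weeks.
After batch 2: Gamma(α+S, β+n) = Gamma(26.8+17, 7.4+8) = Gamma(43.8, 15.4).
Posterior mean = α/β = 43.8/15.4 = 2.8442.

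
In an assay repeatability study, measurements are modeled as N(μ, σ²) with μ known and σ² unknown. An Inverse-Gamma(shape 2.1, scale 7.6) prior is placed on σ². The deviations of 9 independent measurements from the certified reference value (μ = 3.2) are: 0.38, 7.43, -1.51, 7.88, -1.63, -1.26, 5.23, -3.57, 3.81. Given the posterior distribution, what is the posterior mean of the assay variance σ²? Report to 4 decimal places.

With known mean μ and an Inverse-Gamma(α, β) prior on σ², the Normal likelihood is conjugate: posterior is Inv-Gamma(α + n/2, β + Σ(xᵢ−μ)²/2).
Σ(xᵢ−μ)² = (0.38)² + (7.43)² + (-1.51)² + (7.88)² + (-1.63)² + (-1.26)² + (5.23)² + (-3.57)² + (3.81)² = 178.5822.
Posterior: Inv-Gamma(2.1 + 9/2, 7.6 + 178.5822/2) = Inv-Gamma(6.60, 96.89110).
E[σ²|data] = β/(α−1) = 96.89110/5.60 = 17.3020.

17.3020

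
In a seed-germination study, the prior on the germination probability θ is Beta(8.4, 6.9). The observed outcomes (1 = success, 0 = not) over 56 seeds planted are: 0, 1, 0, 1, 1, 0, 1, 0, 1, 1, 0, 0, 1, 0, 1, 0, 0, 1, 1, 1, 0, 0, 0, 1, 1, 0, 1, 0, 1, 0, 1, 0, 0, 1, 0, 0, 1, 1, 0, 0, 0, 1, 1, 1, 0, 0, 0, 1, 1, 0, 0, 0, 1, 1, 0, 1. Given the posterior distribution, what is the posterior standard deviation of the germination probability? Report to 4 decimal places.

0.0588

The Beta prior is conjugate to a Binomial/Bernoulli likelihood; the update adds successes to α and failures to β.
Posterior: Beta(α+k, β+n−k) = Beta(8.4+27, 6.9+29) = Beta(35.4, 35.9).
Var = αβ/((α+β)²(α+β+1)) = 35.4·35.9/(71.3²·72.3) = 0.00345764; SD = √0.00345764 = 0.0588.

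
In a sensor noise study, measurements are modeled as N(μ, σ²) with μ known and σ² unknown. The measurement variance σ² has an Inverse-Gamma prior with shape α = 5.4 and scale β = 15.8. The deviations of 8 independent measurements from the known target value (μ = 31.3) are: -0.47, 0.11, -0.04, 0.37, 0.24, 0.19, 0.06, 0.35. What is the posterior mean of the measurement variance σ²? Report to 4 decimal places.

With known mean μ and an Inverse-Gamma(α, β) prior on σ², the Normal likelihood is conjugate: posterior is Inv-Gamma(α + n/2, β + Σ(xᵢ−μ)²/2).
Σ(xᵢ−μ)² = (-0.47)² + (0.11)² + (-0.04)² + (0.37)² + (0.24)² + (0.19)² + (0.06)² + (0.35)² = 0.5913.
Posterior: Inv-Gamma(5.4 + 8/2, 15.8 + 0.5913/2) = Inv-Gamma(9.40, 16.09565).
E[σ²|data] = β/(α−1) = 16.09565/8.40 = 1.9161.

1.9161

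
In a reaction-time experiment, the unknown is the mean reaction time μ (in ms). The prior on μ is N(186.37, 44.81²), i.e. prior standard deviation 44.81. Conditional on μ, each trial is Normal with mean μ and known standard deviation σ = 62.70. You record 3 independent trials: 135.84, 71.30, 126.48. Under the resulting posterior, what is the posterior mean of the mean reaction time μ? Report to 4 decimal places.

For Normal data with known variance σ², a Normal(μ₀, σ₀²) prior on μ is conjugate. Posterior precision = 1/σ₀² + n/σ²; posterior mean is the precision-weighted average of μ₀ and x̄.
Σxᵢ = 135.84 + 71.30 + 126.48 = 333.62, so n·x̄ = 333.62.
σ₀² = 44.81² = 2007.9361, σ² = 62.70² = 3931.29; σ² + n·σ₀² = 3931.29 + 3·2007.9361 = 9955.0983.
Posterior mean = (μ₀/σ₀² + n·x̄/σ²)/(1/σ₀² + n/σ²) = (σ²·μ₀ + σ₀²·n·x̄)/(σ² + n·σ₀²) = (3931.29·186.37 + 2007.9361·333.62)/9955.0983 = 1402562.158982/9955.0983 = 140.8888.

140.8888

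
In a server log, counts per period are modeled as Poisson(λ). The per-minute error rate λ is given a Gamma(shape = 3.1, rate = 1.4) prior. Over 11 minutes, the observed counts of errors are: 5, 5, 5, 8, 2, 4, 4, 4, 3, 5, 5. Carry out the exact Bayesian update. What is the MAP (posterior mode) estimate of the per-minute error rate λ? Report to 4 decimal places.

4.2016

With a Gamma(shape α, rate β) prior, the Poisson likelihood is conjugate: the posterior is Gamma(α + ΣXᵢ, β + n).
Sum of counts S = 50 over n = 11 minutes.
Posterior: Gamma(α+S, β+n) = Gamma(3.1+50, 1.4+11) = Gamma(53.1, 12.4).
Mode of Gamma(α,β) for α≥1 is (α−1)/β = 52.1/12.4 = 4.2016.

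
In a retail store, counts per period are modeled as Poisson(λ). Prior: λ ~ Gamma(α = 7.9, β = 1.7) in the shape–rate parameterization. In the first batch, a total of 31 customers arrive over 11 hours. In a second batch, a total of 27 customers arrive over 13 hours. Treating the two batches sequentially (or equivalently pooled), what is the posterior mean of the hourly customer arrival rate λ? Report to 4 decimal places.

With a Gamma(shape α, rate β) prior, the Poisson likelihood is conjugate: the posterior is Gamma(α + ΣXᵢ, β + n).
After batch 1: Gamma(α+S, β+n) = Gamma(7.9+31, 1.7+11) = Gamma(38.9, 12.7).
After batch 2: Gamma(α+S, β+n) = Gamma(38.9+27, 12.7+13) = Gamma(65.9, 25.7).
Posterior mean = α/β = 65.9/25.7 = 2.5642.

2.5642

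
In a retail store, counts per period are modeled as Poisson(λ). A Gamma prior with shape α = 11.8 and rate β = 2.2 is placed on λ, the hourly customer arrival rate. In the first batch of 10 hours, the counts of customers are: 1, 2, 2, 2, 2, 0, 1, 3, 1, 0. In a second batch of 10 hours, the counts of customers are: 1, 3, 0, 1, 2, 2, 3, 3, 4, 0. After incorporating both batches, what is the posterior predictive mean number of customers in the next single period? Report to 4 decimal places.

2.0180

With a Gamma(shape α, rate β) prior, the Poisson likelihood is conjugate: the posterior is Gamma(α + ΣXᵢ, β + n).
Batch 1: sum of counts S = 14 over n = 10 hours.
After batch 1: Gamma(α+S, β+n) = Gamma(11.8+14, 2.2+10) = Gamma(25.8, 12.2).
Batch 2: sum of counts S = 19 over n = 10 hours.
After batch 2: Gamma(α+S, β+n) = Gamma(25.8+19, 12.2+10) = Gamma(44.8, 22.2).
The predictive distribution for one future period is NegBinom with mean α/β = 2.0180.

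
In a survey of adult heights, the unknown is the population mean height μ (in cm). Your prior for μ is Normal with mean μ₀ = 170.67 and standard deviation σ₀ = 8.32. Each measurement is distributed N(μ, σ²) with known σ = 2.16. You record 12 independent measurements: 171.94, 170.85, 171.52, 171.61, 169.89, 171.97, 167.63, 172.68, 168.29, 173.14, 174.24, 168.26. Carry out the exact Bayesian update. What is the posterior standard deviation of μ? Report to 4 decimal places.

0.6218

For Normal data with known variance σ², a Normal(μ₀, σ₀²) prior on μ is conjugate. Posterior precision = 1/σ₀² + n/σ²; posterior mean is the precision-weighted average of μ₀ and x̄.
σ₀² = 8.32² = 69.2224, σ² = 2.16² = 4.6656; σ² + n·σ₀² = 4.6656 + 12·69.2224 = 835.3344.
Posterior precision = 1/σ₀² + n/σ² = 1/69.2224 + 12/4.6656 = (σ² + n·σ₀²)/(σ₀²σ²) = 835.3344/(69.2224·4.6656); posterior variance σₙ² = σ₀²σ²/(σ² + n·σ₀²) = 69.2224·4.6656/835.3344 = 0.386628.
Posterior SD = √σₙ² = √(69.2224·4.6656/835.3344) = 0.6218.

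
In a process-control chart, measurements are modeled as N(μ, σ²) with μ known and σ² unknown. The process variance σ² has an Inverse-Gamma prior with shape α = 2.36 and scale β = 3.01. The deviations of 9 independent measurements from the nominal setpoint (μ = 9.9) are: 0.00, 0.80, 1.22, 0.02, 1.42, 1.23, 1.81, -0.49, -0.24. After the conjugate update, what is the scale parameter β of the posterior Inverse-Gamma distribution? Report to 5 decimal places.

7.62595

With known mean μ and an Inverse-Gamma(α, β) prior on σ², the Normal likelihood is conjugate: posterior is Inv-Gamma(α + n/2, β + Σ(xᵢ−μ)²/2).
Σ(xᵢ−μ)² = (0.00)² + (0.80)² + (1.22)² + (0.02)² + (1.42)² + (1.23)² + (1.81)² + (-0.49)² + (-0.24)² = 9.2319.
Posterior: Inv-Gamma(2.36 + 9/2, 3.01 + 9.2319/2) = Inv-Gamma(6.86, 7.62595).
Posterior β = 7.62595.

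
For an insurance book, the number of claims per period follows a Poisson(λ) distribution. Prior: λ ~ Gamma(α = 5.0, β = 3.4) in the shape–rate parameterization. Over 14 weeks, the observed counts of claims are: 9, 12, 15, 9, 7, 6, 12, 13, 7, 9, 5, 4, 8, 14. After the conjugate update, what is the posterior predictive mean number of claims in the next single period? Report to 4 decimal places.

With a Gamma(shape α, rate β) prior, the Poisson likelihood is conjugate: the posterior is Gamma(α + ΣXᵢ, β + n).
Sum of counts S = 130 over n = 14 weeks.
Posterior: Gamma(α+S, β+n) = Gamma(5.0+130, 3.4+14) = Gamma(135.0, 17.4).
The predictive distribution for one future period is NegBinom with mean α/β = 7.7586.

7.7586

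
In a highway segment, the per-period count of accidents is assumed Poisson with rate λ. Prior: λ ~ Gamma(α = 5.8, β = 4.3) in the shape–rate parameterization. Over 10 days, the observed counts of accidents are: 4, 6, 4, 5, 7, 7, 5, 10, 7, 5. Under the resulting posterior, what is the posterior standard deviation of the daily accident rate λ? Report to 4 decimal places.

With a Gamma(shape α, rate β) prior, the Poisson likelihood is conjugate: the posterior is Gamma(α + ΣXᵢ, β + n).
Sum of counts S = 60 over n = 10 days.
Posterior: Gamma(α+S, β+n) = Gamma(5.8+60, 4.3+10) = Gamma(65.8, 14.3).
SD = √α/β = √65.8/14.3 = 0.5673.

0.5673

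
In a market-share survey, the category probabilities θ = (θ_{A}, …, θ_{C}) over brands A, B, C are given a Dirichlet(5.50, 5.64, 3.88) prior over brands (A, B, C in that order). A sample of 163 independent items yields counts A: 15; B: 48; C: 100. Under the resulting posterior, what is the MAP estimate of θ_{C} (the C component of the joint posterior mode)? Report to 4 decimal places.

0.5878

The Dirichlet prior is conjugate to the Multinomial likelihood: each posterior αⱼ = prior αⱼ + observed count nⱼ.
Posterior concentration: (20.50, 53.64, 103.88), total = 178.02.
Joint mode component: (α_{C}−1)/(Σα−K) = 102.88/175.02 = 0.5878.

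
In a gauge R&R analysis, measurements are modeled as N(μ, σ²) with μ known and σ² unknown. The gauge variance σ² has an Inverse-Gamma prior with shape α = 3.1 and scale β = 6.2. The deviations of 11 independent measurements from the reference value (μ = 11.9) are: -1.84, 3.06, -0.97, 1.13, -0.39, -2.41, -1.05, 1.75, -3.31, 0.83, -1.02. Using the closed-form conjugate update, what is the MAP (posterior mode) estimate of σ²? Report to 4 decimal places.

With known mean μ and an Inverse-Gamma(α, β) prior on σ², the Normal likelihood is conjugate: posterior is Inv-Gamma(α + n/2, β + Σ(xᵢ−μ)²/2).
Σ(xᵢ−μ)² = (-1.84)² + (3.06)² + (-0.97)² + (1.13)² + (-0.39)² + (-2.41)² + (-1.05)² + (1.75)² + (-3.31)² + (0.83)² + (-1.02)² = 37.7776.
Posterior: Inv-Gamma(3.1 + 11/2, 6.2 + 37.7776/2) = Inv-Gamma(8.60, 25.08880).
Mode = β/(α+1) = 25.08880/9.60 = 2.6134.

2.6134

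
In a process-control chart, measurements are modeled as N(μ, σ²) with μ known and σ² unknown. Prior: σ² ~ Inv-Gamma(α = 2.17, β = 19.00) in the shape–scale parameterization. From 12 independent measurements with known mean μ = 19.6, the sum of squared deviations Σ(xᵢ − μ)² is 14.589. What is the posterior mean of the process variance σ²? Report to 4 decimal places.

With known mean μ and an Inverse-Gamma(α, β) prior on σ², the Normal likelihood is conjugate: posterior is Inv-Gamma(α + n/2, β + Σ(xᵢ−μ)²/2).
Posterior: Inv-Gamma(2.17 + 12/2, 19.00 + 14.589/2) = Inv-Gamma(8.17, 26.2945).
E[σ²|data] = β/(α−1) = 26.2945/7.17 = 3.6673.

3.6673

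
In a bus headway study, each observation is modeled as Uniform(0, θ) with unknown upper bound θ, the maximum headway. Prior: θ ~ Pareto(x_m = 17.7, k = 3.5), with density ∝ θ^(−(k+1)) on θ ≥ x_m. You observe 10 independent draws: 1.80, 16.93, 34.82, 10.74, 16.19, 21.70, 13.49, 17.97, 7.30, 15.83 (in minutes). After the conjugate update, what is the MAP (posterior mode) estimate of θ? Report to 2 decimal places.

34.82

A Pareto(scale x_m, shape k) prior on the upper bound θ of Uniform(0, θ) is conjugate: posterior is Pareto(max(x_m, max xᵢ), k + n).
Sample maximum = 34.82; prior scale x_m = 17.7 → posterior scale = max = 34.82.
Posterior shape = 3.5 + 10 = 13.5.
The Pareto density is decreasing on [x_m, ∞), so the mode is x_m = 34.82.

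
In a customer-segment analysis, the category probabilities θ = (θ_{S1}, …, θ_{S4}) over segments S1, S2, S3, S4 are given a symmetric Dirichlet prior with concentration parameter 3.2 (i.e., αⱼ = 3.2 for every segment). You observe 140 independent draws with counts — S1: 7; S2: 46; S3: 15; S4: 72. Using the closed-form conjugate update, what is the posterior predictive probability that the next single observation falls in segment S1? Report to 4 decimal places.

0.0668

The Dirichlet prior is conjugate to the Multinomial likelihood: each posterior αⱼ = prior αⱼ + observed count nⱼ.
Posterior concentration: (10.2, 49.2, 18.2, 75.2), total = 152.8.
P(next = S1 | data) = α_{S1}/Σα = 0.0668.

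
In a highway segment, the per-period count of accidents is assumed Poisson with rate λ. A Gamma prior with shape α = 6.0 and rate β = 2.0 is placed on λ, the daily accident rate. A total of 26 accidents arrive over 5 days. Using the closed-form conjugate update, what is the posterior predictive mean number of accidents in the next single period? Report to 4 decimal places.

With a Gamma(shape α, rate β) prior, the Poisson likelihood is conjugate: the posterior is Gamma(α + ΣXᵢ, β + n).
Posterior: Gamma(α+S, β+n) = Gamma(6.0+26, 2.0+5) = Gamma(32.0, 7.0).
The predictive distribution for one future period is NegBinom with mean α/β = 4.5714.

4.5714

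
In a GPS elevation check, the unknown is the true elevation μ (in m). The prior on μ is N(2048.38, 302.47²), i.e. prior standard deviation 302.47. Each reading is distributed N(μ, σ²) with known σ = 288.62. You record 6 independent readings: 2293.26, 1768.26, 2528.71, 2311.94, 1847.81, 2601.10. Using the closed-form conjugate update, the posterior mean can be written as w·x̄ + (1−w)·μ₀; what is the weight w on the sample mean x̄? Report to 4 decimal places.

0.8682

For Normal data with known variance σ², a Normal(μ₀, σ₀²) prior on μ is conjugate. Posterior precision = 1/σ₀² + n/σ²; posterior mean is the precision-weighted average of μ₀ and x̄.
σ₀² = 302.47² = 91488.1009, σ² = 288.62² = 83301.5044. Prior precision 1/σ₀² = 1/91488.1009; data precision n/σ² = 6/83301.5044.
w = (n/σ²)/(1/σ₀² + n/σ²) = n·σ₀²/(σ² + n·σ₀²) = 6·91488.1009/(83301.5044 + 6·91488.1009) = 548928.6054/632230.1098 = 0.8682.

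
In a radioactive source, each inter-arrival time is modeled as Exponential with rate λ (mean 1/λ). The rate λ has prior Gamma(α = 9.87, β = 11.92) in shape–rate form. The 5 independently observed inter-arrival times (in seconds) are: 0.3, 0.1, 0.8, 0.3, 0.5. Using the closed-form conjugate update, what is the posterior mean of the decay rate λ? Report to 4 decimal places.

1.0682

With a Gamma(shape α, rate β) prior on the exponential rate λ, the posterior after n observations with total T = Σxᵢ is Gamma(α+n, β+T).
Sum of observations T = 2.0 seconds; n = 5.
Posterior: Gamma(9.87+5, 11.92+2.0) = Gamma(14.87, 13.92).
Posterior mean of λ = α/β = 14.87/13.92 = 1.0682.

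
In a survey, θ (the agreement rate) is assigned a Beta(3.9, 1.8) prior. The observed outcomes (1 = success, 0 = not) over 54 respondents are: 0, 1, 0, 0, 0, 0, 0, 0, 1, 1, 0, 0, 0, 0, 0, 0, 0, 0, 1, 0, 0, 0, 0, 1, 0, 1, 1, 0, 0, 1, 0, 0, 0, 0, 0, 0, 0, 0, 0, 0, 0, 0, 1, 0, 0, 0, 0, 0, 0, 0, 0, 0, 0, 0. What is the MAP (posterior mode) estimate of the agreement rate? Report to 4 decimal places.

0.2062

The Beta prior is conjugate to a Binomial/Bernoulli likelihood; the update adds successes to α and failures to β.
Posterior: Beta(α+k, β+n−k) = Beta(3.9+9, 1.8+45) = Beta(12.9, 46.8).
Mode of Beta(a,b) for a,b>1 is (a−1)/(a+b−2) = 11.9/57.7 = 0.2062.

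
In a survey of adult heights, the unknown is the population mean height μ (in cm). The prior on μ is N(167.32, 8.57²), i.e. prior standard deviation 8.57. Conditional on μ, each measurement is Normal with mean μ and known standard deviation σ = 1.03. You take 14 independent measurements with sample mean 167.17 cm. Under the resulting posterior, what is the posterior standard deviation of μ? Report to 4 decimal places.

For Normal data with known variance σ², a Normal(μ₀, σ₀²) prior on μ is conjugate. Posterior precision = 1/σ₀² + n/σ²; posterior mean is the precision-weighted average of μ₀ and x̄.
σ₀² = 8.57² = 73.4449, σ² = 1.03² = 1.0609; σ² + n·σ₀² = 1.0609 + 14·73.4449 = 1029.2895.
Posterior precision = 1/σ₀² + n/σ² = 1/73.4449 + 14/1.0609 = (σ² + n·σ₀²)/(σ₀²σ²) = 1029.2895/(73.4449·1.0609); posterior variance σₙ² = σ₀²σ²/(σ² + n·σ₀²) = 73.4449·1.0609/1029.2895 = 0.075700.
Posterior SD = √σₙ² = √(73.4449·1.0609/1029.2895) = 0.2751.

0.2751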